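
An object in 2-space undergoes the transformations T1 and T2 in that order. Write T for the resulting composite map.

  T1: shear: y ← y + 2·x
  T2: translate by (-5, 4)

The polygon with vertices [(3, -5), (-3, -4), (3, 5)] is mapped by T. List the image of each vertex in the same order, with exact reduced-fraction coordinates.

image vertices: (-2, 5), (-8, -6), (-2, 15)

T1 shear: y ← y + 2·x: (3, -5) → (3, 1); (-3, -4) → (-3, -10); (3, 5) → (3, 11)
T2 translate by (-5, 4): (3, 1) → (-2, 5); (-3, -10) → (-8, -6); (3, 11) → (-2, 15)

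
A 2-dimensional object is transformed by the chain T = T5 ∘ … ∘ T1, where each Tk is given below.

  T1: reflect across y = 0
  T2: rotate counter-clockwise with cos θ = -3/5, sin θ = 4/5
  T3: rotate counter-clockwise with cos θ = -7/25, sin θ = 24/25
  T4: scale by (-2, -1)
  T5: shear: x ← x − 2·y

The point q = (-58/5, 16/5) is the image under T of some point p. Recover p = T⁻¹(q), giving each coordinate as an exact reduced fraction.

p = (1, -4)

T1 = [1 0 0; 0 -1 0; 0 0 1]
T2·T1 = [-3/5 4/5 0; 4/5 3/5 0; 0 0 1]
T3·…·T1 = [-3/5 -4/5 0; -4/5 3/5 0; 0 0 1]
T4·…·T1 = [6/5 8/5 0; 4/5 -3/5 0; 0 0 1]
T5·…·T1 = [-2/5 14/5 0; 4/5 -3/5 0; 0 0 1]
det M = -2; M⁻¹ = [3/10 7/5 0; 2/5 1/5 0; 0 0 1]
M⁻¹ · (-58/5, 16/5)ᵀ = (1, -4)ᵀ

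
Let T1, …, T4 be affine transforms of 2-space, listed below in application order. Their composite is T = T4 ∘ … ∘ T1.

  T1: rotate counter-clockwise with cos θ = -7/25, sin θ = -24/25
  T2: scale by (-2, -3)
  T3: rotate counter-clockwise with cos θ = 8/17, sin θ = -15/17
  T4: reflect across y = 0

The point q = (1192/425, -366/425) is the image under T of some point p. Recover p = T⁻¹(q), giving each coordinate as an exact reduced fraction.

p = (1, 0)

T1 = [-7/25 24/25 0; -24/25 -7/25 0; 0 0 1]
T2·T1 = [14/25 -48/25 0; 72/25 21/25 0; 0 0 1]
T3·…·T1 = [1192/425 -69/425 0; 366/425 888/425 0; 0 0 1]
T4·…·T1 = [1192/425 -69/425 0; -366/425 -888/425 0; 0 0 1]
det M = -6; M⁻¹ = [148/425 -23/850 0; -61/425 -596/1275 0; 0 0 1]
M⁻¹ · (1192/425, -366/425)ᵀ = (1, 0)ᵀ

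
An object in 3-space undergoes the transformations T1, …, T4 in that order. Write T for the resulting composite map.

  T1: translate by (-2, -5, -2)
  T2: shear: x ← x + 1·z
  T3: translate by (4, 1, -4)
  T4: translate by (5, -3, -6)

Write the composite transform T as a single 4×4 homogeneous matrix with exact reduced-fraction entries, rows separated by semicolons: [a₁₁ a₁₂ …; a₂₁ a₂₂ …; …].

T = [1 0 1 5; 0 1 0 -7; 0 0 1 -12; 0 0 0 1]

T1 = [1 0 0 -2; 0 1 0 -5; 0 0 1 -2; 0 0 0 1]
T2·T1 = [1 0 1 -4; 0 1 0 -5; 0 0 1 -2; 0 0 0 1]
T3·…·T1 = [1 0 1 0; 0 1 0 -4; 0 0 1 -6; 0 0 0 1]
T4·…·T1 = [1 0 1 5; 0 1 0 -7; 0 0 1 -12; 0 0 0 1]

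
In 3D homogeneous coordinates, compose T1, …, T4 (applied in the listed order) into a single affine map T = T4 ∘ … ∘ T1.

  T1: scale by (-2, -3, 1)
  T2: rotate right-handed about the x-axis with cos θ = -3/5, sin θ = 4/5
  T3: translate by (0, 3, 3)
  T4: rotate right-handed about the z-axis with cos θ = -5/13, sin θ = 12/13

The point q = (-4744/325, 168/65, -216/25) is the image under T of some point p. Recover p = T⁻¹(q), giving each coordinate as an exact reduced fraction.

T1 = [-2 0 0 0; 0 -3 0 0; 0 0 1 0; 0 0 0 1]
T2·T1 = [-2 0 0 0; 0 9/5 -4/5 0; 0 -12/5 -3/5 0; 0 0 0 1]
T3·…·T1 = [-2 0 0 0; 0 9/5 -4/5 3; 0 -12/5 -3/5 3; 0 0 0 1]
T4·…·T1 = [10/13 -108/65 48/65 -36/13; -24/13 -9/13 4/13 -15/13; 0 -12/5 -3/5 3; 0 0 0 1]
det M = 6; M⁻¹ = [5/26 -6/13 0 0; -12/65 -1/13 -4/15 1/5; 48/65 4/13 -3/5 21/5; 0 0 0 1]
M⁻¹ · (-4744/325, 168/65, -216/25)ᵀ = (-4, 5, -3/5)ᵀ

p = (-4, 5, -3/5)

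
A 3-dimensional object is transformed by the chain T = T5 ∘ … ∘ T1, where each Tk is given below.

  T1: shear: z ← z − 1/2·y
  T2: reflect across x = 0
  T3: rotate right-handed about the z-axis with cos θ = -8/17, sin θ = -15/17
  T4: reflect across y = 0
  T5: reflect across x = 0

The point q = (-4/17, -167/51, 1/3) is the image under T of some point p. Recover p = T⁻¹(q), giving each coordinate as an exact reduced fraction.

T1 = [1 0 0 0; 0 1 0 0; 0 -1/2 1 0; 0 0 0 1]
T2·T1 = [-1 0 0 0; 0 1 0 0; 0 -1/2 1 0; 0 0 0 1]
T3·…·T1 = [8/17 15/17 0 0; 15/17 -8/17 0 0; 0 -1/2 1 0; 0 0 0 1]
T4·…·T1 = [8/17 15/17 0 0; -15/17 8/17 0 0; 0 -1/2 1 0; 0 0 0 1]
T5·…·T1 = [-8/17 -15/17 0 0; -15/17 8/17 0 0; 0 -1/2 1 0; 0 0 0 1]
det M = -1; M⁻¹ = [-8/17 -15/17 0 0; -15/17 8/17 0 0; -15/34 4/17 1 0; 0 0 0 1]
M⁻¹ · (-4/17, -167/51, 1/3)ᵀ = (3, -4/3, -1/3)ᵀ

p = (3, -4/3, -1/3)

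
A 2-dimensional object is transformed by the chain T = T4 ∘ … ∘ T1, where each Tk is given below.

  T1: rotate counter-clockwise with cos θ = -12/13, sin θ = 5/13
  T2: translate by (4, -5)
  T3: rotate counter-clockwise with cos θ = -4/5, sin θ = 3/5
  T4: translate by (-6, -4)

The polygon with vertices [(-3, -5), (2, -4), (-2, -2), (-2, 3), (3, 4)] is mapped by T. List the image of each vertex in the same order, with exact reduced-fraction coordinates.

image vertices: (-782/65, 159/65), (-561/65, -88/65), (-581/65, 202/65), (-301/65, 367/65), (-16/13, 24/13)

T1 rotate counter-clockwise with cos θ = -12/13, sin θ = 5/13: (-3, -5) → (61/13, 45/13); (2, -4) → (-4/13, 58/13); (-2, -2) → (34/13, 14/13); (-2, 3) → (9/13, -46/13); (3, 4) → (-56/13, -33/13)
T2 translate by (4, -5): (61/13, 45/13) → (113/13, -20/13); (-4/13, 58/13) → (48/13, -7/13); (34/13, 14/13) → (86/13, -51/13); (9/13, -46/13) → (61/13, -111/13); (-56/13, -33/13) → (-4/13, -98/13)
T3 rotate counter-clockwise with cos θ = -4/5, sin θ = 3/5: (113/13, -20/13) → (-392/65, 419/65); (48/13, -7/13) → (-171/65, 172/65); (86/13, -51/13) → (-191/65, 462/65); (61/13, -111/13) → (89/65, 627/65); (-4/13, -98/13) → (62/13, 76/13)
T4 translate by (-6, -4): (-392/65, 419/65) → (-782/65, 159/65); (-171/65, 172/65) → (-561/65, -88/65); (-191/65, 462/65) → (-581/65, 202/65); (89/65, 627/65) → (-301/65, 367/65); (62/13, 76/13) → (-16/13, 24/13)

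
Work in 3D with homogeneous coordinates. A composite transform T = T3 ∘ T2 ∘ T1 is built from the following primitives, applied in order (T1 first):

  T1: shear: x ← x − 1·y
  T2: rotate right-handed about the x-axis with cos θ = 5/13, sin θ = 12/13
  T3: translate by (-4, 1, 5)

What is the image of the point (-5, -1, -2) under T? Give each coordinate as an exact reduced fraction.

T(p) = (-8, 32/13, 43/13)

T1 shear: x ← x − 1·y: (-5, -1, -2) → (-4, -1, -2)
T2 rotate right-handed about the x-axis with cos θ = 5/13, sin θ = 12/13: (-4, -1, -2) → (-4, 19/13, -22/13)
T3 translate by (-4, 1, 5): (-4, 19/13, -22/13) → (-8, 32/13, 43/13)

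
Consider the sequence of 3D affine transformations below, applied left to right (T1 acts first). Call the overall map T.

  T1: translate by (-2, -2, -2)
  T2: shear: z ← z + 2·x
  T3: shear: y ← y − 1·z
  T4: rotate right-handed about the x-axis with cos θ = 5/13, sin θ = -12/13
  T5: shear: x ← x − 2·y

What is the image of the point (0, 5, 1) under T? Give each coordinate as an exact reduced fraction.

T(p) = (14/13, -20/13, -121/13)

T1 translate by (-2, -2, -2): (0, 5, 1) → (-2, 3, -1)
T2 shear: z ← z + 2·x: (-2, 3, -1) → (-2, 3, -5)
T3 shear: y ← y − 1·z: (-2, 3, -5) → (-2, 8, -5)
T4 rotate right-handed about the x-axis with cos θ = 5/13, sin θ = -12/13: (-2, 8, -5) → (-2, -20/13, -121/13)
T5 shear: x ← x − 2·y: (-2, -20/13, -121/13) → (14/13, -20/13, -121/13)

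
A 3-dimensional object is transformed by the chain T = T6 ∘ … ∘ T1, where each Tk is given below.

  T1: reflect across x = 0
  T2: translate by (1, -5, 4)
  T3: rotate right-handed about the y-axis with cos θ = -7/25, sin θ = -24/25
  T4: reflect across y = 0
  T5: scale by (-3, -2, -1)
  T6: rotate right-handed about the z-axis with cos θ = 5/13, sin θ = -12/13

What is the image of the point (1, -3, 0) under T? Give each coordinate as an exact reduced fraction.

T1 reflect across x = 0: (1, -3, 0) → (-1, -3, 0)
T2 translate by (1, -5, 4): (-1, -3, 0) → (0, -8, 4)
T3 rotate right-handed about the y-axis with cos θ = -7/25, sin θ = -24/25: (0, -8, 4) → (-96/25, -8, -28/25)
T4 reflect across y = 0: (-96/25, -8, -28/25) → (-96/25, 8, -28/25)
T5 scale by (-3, -2, -1): (-96/25, 8, -28/25) → (288/25, -16, 28/25)
T6 rotate right-handed about the z-axis with cos θ = 5/13, sin θ = -12/13: (288/25, -16, 28/25) → (-672/65, -5456/325, 28/25)

T(p) = (-672/65, -5456/325, 28/25)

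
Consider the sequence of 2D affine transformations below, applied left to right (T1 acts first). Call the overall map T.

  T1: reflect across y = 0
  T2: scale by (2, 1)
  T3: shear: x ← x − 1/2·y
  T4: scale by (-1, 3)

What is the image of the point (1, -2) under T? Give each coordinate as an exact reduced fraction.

T1 reflect across y = 0: (1, -2) → (1, 2)
T2 scale by (2, 1): (1, 2) → (2, 2)
T3 shear: x ← x − 1/2·y: (2, 2) → (1, 2)
T4 scale by (-1, 3): (1, 2) → (-1, 6)

T(p) = (-1, 6)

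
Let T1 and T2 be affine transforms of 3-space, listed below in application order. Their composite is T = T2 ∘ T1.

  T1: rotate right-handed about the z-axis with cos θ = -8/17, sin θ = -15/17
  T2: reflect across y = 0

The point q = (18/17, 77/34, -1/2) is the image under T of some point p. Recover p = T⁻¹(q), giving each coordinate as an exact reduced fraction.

p = (3/2, 2, -1/2)

T1 = [-8/17 15/17 0 0; -15/17 -8/17 0 0; 0 0 1 0; 0 0 0 1]
T2·T1 = [-8/17 15/17 0 0; 15/17 8/17 0 0; 0 0 1 0; 0 0 0 1]
det M = -1; M⁻¹ = [-8/17 15/17 0 0; 15/17 8/17 0 0; 0 0 1 0; 0 0 0 1]
M⁻¹ · (18/17, 77/34, -1/2)ᵀ = (3/2, 2, -1/2)ᵀ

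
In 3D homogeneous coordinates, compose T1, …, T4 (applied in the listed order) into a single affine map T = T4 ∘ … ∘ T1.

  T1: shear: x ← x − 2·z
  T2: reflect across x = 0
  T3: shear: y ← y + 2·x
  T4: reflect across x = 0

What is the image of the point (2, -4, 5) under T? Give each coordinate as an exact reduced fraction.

T1 shear: x ← x − 2·z: (2, -4, 5) → (-8, -4, 5)
T2 reflect across x = 0: (-8, -4, 5) → (8, -4, 5)
T3 shear: y ← y + 2·x: (8, -4, 5) → (8, 12, 5)
T4 reflect across x = 0: (8, 12, 5) → (-8, 12, 5)

T(p) = (-8, 12, 5)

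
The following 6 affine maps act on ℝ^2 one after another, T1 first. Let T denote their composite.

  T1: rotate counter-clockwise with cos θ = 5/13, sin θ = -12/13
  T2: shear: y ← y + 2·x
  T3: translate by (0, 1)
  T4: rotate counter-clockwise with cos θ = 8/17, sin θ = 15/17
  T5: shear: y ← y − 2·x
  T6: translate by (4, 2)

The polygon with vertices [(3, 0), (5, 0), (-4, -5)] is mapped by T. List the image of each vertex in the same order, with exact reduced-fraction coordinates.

T1 rotate counter-clockwise with cos θ = 5/13, sin θ = -12/13: (3, 0) → (15/13, -36/13); (5, 0) → (25/13, -60/13); (-4, -5) → (-80/13, 23/13)
T2 shear: y ← y + 2·x: (15/13, -36/13) → (15/13, -6/13); (25/13, -60/13) → (25/13, -10/13); (-80/13, 23/13) → (-80/13, -137/13)
T3 translate by (0, 1): (15/13, -6/13) → (15/13, 7/13); (25/13, -10/13) → (25/13, 3/13); (-80/13, -137/13) → (-80/13, -124/13)
T4 rotate counter-clockwise with cos θ = 8/17, sin θ = 15/17: (15/13, 7/13) → (15/221, 281/221); (25/13, 3/13) → (155/221, 399/221); (-80/13, -124/13) → (1220/221, -2192/221)
T5 shear: y ← y − 2·x: (15/221, 281/221) → (15/221, 251/221); (155/221, 399/221) → (155/221, 89/221); (1220/221, -2192/221) → (1220/221, -4632/221)
T6 translate by (4, 2): (15/221, 251/221) → (899/221, 693/221); (155/221, 89/221) → (1039/221, 531/221); (1220/221, -4632/221) → (2104/221, -4190/221)

image vertices: (899/221, 693/221), (1039/221, 531/221), (2104/221, -4190/221)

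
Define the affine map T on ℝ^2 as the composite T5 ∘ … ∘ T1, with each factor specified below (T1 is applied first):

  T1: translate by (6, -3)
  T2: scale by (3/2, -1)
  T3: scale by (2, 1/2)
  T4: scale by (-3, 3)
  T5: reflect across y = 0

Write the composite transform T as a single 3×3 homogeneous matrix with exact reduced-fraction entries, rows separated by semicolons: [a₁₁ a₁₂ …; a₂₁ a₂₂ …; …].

T = [-9 0 -54; 0 3/2 -9/2; 0 0 1]

T1 = [1 0 6; 0 1 -3; 0 0 1]
T2·T1 = [3/2 0 9; 0 -1 3; 0 0 1]
T3·…·T1 = [3 0 18; 0 -1/2 3/2; 0 0 1]
T4·…·T1 = [-9 0 -54; 0 -3/2 9/2; 0 0 1]
T5·…·T1 = [-9 0 -54; 0 3/2 -9/2; 0 0 1]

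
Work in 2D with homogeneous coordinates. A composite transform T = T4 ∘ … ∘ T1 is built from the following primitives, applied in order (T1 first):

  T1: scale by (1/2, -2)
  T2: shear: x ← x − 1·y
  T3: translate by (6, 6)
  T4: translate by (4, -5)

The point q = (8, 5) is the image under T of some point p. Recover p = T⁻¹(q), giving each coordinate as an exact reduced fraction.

T1 = [1/2 0 0; 0 -2 0; 0 0 1]
T2·T1 = [1/2 2 0; 0 -2 0; 0 0 1]
T3·…·T1 = [1/2 2 6; 0 -2 6; 0 0 1]
T4·…·T1 = [1/2 2 10; 0 -2 1; 0 0 1]
det M = -1; M⁻¹ = [2 2 -22; 0 -1/2 1/2; 0 0 1]
M⁻¹ · (8, 5)ᵀ = (4, -2)ᵀ

p = (4, -2)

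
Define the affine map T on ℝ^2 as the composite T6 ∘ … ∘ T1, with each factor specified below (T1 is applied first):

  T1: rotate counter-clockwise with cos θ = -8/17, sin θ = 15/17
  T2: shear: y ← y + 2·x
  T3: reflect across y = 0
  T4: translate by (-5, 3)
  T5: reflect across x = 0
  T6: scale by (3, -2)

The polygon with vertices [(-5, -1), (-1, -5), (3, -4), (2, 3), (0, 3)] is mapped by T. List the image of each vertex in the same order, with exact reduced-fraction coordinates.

image vertices: (90/17, -16/17), (6/17, 280/17), (147/17, 196/17), (438/17, -334/17), (390/17, -330/17)

T1 rotate counter-clockwise with cos θ = -8/17, sin θ = 15/17: (-5, -1) → (55/17, -67/17); (-1, -5) → (83/17, 25/17); (3, -4) → (36/17, 77/17); (2, 3) → (-61/17, 6/17); (0, 3) → (-45/17, -24/17)
T2 shear: y ← y + 2·x: (55/17, -67/17) → (55/17, 43/17); (83/17, 25/17) → (83/17, 191/17); (36/17, 77/17) → (36/17, 149/17); (-61/17, 6/17) → (-61/17, -116/17); (-45/17, -24/17) → (-45/17, -114/17)
T3 reflect across y = 0: (55/17, 43/17) → (55/17, -43/17); (83/17, 191/17) → (83/17, -191/17); (36/17, 149/17) → (36/17, -149/17); (-61/17, -116/17) → (-61/17, 116/17); (-45/17, -114/17) → (-45/17, 114/17)
T4 translate by (-5, 3): (55/17, -43/17) → (-30/17, 8/17); (83/17, -191/17) → (-2/17, -140/17); (36/17, -149/17) → (-49/17, -98/17); (-61/17, 116/17) → (-146/17, 167/17); (-45/17, 114/17) → (-130/17, 165/17)
T5 reflect across x = 0: (-30/17, 8/17) → (30/17, 8/17); (-2/17, -140/17) → (2/17, -140/17); (-49/17, -98/17) → (49/17, -98/17); (-146/17, 167/17) → (146/17, 167/17); (-130/17, 165/17) → (130/17, 165/17)
T6 scale by (3, -2): (30/17, 8/17) → (90/17, -16/17); (2/17, -140/17) → (6/17, 280/17); (49/17, -98/17) → (147/17, 196/17); (146/17, 167/17) → (438/17, -334/17); (130/17, 165/17) → (390/17, -330/17)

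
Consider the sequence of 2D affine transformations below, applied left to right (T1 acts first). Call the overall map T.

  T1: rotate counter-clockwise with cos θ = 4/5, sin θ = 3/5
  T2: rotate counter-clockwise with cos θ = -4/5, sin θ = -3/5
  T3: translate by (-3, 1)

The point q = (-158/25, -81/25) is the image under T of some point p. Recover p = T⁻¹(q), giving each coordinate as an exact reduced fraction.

p = (5, -2)

T1 = [4/5 -3/5 0; 3/5 4/5 0; 0 0 1]
T2·T1 = [-7/25 24/25 0; -24/25 -7/25 0; 0 0 1]
T3·…·T1 = [-7/25 24/25 -3; -24/25 -7/25 1; 0 0 1]
det M = 1; M⁻¹ = [-7/25 -24/25 3/25; 24/25 -7/25 79/25; 0 0 1]
M⁻¹ · (-158/25, -81/25)ᵀ = (5, -2)ᵀ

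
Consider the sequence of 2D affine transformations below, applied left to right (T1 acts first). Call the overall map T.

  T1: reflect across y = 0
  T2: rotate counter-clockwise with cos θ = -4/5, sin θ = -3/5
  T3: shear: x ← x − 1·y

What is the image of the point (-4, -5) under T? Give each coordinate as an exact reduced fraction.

T1 reflect across y = 0: (-4, -5) → (-4, 5)
T2 rotate counter-clockwise with cos θ = -4/5, sin θ = -3/5: (-4, 5) → (31/5, -8/5)
T3 shear: x ← x − 1·y: (31/5, -8/5) → (39/5, -8/5)

T(p) = (39/5, -8/5)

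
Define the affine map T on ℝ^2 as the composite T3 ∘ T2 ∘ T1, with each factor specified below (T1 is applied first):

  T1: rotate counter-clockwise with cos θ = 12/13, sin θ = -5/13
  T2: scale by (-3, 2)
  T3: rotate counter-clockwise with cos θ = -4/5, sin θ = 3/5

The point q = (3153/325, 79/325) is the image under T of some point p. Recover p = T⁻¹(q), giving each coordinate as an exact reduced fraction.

p = (7/2, -9/5)

T1 = [12/13 5/13 0; -5/13 12/13 0; 0 0 1]
T2·T1 = [-36/13 -15/13 0; -10/13 24/13 0; 0 0 1]
T3·…·T1 = [174/65 -12/65 0; -68/65 -141/65 0; 0 0 1]
det M = -6; M⁻¹ = [47/130 -2/65 0; -34/195 -29/65 0; 0 0 1]
M⁻¹ · (3153/325, 79/325)ᵀ = (7/2, -9/5)ᵀ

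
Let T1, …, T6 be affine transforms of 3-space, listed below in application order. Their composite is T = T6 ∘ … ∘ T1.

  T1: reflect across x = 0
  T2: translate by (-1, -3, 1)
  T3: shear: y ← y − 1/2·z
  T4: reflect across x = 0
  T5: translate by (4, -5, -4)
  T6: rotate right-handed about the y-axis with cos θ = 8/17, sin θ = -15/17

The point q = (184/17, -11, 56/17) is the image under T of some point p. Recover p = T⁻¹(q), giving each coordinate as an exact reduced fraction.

p = (3, -5, -5)

T1 = [-1 0 0 0; 0 1 0 0; 0 0 1 0; 0 0 0 1]
T2·T1 = [-1 0 0 -1; 0 1 0 -3; 0 0 1 1; 0 0 0 1]
T3·…·T1 = [-1 0 0 -1; 0 1 -1/2 -7/2; 0 0 1 1; 0 0 0 1]
T4·…·T1 = [1 0 0 1; 0 1 -1/2 -7/2; 0 0 1 1; 0 0 0 1]
T5·…·T1 = [1 0 0 5; 0 1 -1/2 -17/2; 0 0 1 -3; 0 0 0 1]
T6·…·T1 = [8/17 0 -15/17 5; 0 1 -1/2 -17/2; 15/17 0 8/17 3; 0 0 0 1]
det M = 1; M⁻¹ = [8/17 0 15/17 -5; -15/34 1 4/17 10; -15/17 0 8/17 3; 0 0 0 1]
M⁻¹ · (184/17, -11, 56/17)ᵀ = (3, -5, -5)ᵀ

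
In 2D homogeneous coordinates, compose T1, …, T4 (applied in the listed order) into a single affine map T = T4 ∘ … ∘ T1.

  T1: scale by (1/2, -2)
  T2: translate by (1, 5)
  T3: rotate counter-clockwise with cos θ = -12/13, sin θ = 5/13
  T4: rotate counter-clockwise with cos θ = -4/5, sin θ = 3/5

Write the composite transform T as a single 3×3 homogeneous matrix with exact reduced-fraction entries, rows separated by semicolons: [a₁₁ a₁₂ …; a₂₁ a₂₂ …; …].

T = [33/130 -112/65 313/65; -28/65 -66/65 109/65; 0 0 1]

T1 = [1/2 0 0; 0 -2 0; 0 0 1]
T2·T1 = [1/2 0 1; 0 -2 5; 0 0 1]
T3·…·T1 = [-6/13 10/13 -37/13; 5/26 24/13 -55/13; 0 0 1]
T4·…·T1 = [33/130 -112/65 313/65; -28/65 -66/65 109/65; 0 0 1]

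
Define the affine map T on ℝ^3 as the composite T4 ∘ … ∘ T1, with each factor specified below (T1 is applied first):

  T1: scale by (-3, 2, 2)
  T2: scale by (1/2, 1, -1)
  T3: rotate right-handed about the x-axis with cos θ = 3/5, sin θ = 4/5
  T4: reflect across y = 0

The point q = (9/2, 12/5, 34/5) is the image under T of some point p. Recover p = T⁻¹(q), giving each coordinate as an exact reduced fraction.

T1 = [-3 0 0 0; 0 2 0 0; 0 0 2 0; 0 0 0 1]
T2·T1 = [-3/2 0 0 0; 0 2 0 0; 0 0 -2 0; 0 0 0 1]
T3·…·T1 = [-3/2 0 0 0; 0 6/5 8/5 0; 0 8/5 -6/5 0; 0 0 0 1]
T4·…·T1 = [-3/2 0 0 0; 0 -6/5 -8/5 0; 0 8/5 -6/5 0; 0 0 0 1]
det M = -6; M⁻¹ = [-2/3 0 0 0; 0 -3/10 2/5 0; 0 -2/5 -3/10 0; 0 0 0 1]
M⁻¹ · (9/2, 12/5, 34/5)ᵀ = (-3, 2, -3)ᵀ

p = (-3, 2, -3)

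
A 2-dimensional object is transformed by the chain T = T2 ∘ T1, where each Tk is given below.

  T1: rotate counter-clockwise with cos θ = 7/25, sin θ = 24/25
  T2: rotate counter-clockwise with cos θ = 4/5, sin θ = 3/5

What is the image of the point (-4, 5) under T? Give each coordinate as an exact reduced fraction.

T1 rotate counter-clockwise with cos θ = 7/25, sin θ = 24/25: (-4, 5) → (-148/25, -61/25)
T2 rotate counter-clockwise with cos θ = 4/5, sin θ = 3/5: (-148/25, -61/25) → (-409/125, -688/125)

T(p) = (-409/125, -688/125)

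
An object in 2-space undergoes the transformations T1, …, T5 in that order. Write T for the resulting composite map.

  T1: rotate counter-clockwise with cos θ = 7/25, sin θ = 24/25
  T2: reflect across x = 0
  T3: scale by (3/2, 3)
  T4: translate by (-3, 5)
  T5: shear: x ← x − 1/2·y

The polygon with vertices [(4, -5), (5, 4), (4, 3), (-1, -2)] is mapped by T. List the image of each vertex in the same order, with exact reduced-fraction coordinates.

T1 rotate counter-clockwise with cos θ = 7/25, sin θ = 24/25: (4, -5) → (148/25, 61/25); (5, 4) → (-61/25, 148/25); (4, 3) → (-44/25, 117/25); (-1, -2) → (41/25, -38/25)
T2 reflect across x = 0: (148/25, 61/25) → (-148/25, 61/25); (-61/25, 148/25) → (61/25, 148/25); (-44/25, 117/25) → (44/25, 117/25); (41/25, -38/25) → (-41/25, -38/25)
T3 scale by (3/2, 3): (-148/25, 61/25) → (-222/25, 183/25); (61/25, 148/25) → (183/50, 444/25); (44/25, 117/25) → (66/25, 351/25); (-41/25, -38/25) → (-123/50, -114/25)
T4 translate by (-3, 5): (-222/25, 183/25) → (-297/25, 308/25); (183/50, 444/25) → (33/50, 569/25); (66/25, 351/25) → (-9/25, 476/25); (-123/50, -114/25) → (-273/50, 11/25)
T5 shear: x ← x − 1/2·y: (-297/25, 308/25) → (-451/25, 308/25); (33/50, 569/25) → (-268/25, 569/25); (-9/25, 476/25) → (-247/25, 476/25); (-273/50, 11/25) → (-142/25, 11/25)

image vertices: (-451/25, 308/25), (-268/25, 569/25), (-247/25, 476/25), (-142/25, 11/25)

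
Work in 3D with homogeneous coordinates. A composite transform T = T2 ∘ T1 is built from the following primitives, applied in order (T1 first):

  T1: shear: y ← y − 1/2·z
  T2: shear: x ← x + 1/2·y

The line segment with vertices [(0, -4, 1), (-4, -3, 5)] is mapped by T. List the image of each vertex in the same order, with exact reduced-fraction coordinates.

T1 shear: y ← y − 1/2·z: (0, -4, 1) → (0, -9/2, 1); (-4, -3, 5) → (-4, -11/2, 5)
T2 shear: x ← x + 1/2·y: (0, -9/2, 1) → (-9/4, -9/2, 1); (-4, -11/2, 5) → (-27/4, -11/2, 5)

image vertices: (-9/4, -9/2, 1), (-27/4, -11/2, 5)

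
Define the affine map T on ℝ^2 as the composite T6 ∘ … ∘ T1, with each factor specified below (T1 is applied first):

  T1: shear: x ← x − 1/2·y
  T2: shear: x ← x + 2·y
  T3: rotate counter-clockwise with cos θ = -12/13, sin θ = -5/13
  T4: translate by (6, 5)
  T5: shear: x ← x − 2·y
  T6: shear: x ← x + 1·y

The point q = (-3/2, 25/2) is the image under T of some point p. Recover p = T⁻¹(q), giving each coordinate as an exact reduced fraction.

T1 = [1 -1/2 0; 0 1 0; 0 0 1]
T2·T1 = [1 3/2 0; 0 1 0; 0 0 1]
T3·…·T1 = [-12/13 -1 0; -5/13 -3/2 0; 0 0 1]
T4·…·T1 = [-12/13 -1 6; -5/13 -3/2 5; 0 0 1]
T5·…·T1 = [-2/13 2 -4; -5/13 -3/2 5; 0 0 1]
T6·…·T1 = [-7/13 1/2 1; -5/13 -3/2 5; 0 0 1]
det M = 1; M⁻¹ = [-3/2 -1/2 4; 5/13 -7/13 30/13; 0 0 1]
M⁻¹ · (-3/2, 25/2)ᵀ = (0, -5)ᵀ

p = (0, -5)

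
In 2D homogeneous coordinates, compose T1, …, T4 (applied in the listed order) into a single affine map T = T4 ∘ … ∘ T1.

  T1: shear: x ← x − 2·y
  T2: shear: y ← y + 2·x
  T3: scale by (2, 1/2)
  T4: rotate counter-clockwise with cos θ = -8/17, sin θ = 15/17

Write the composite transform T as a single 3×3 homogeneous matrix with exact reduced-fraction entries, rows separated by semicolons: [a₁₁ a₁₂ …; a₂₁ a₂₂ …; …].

T1 = [1 -2 0; 0 1 0; 0 0 1]
T2·T1 = [1 -2 0; 2 -3 0; 0 0 1]
T3·…·T1 = [2 -4 0; 1 -3/2 0; 0 0 1]
T4·…·T1 = [-31/17 109/34 0; 22/17 -48/17 0; 0 0 1]

T = [-31/17 109/34 0; 22/17 -48/17 0; 0 0 1]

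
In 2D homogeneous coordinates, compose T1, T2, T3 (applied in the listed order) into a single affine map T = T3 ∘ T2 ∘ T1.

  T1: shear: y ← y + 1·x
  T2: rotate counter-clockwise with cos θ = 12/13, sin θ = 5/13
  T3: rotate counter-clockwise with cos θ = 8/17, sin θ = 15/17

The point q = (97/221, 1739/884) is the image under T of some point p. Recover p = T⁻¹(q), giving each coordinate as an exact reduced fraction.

p = (2, -9/4)

T1 = [1 0 0; 1 1 0; 0 0 1]
T2·T1 = [7/13 -5/13 0; 17/13 12/13 0; 0 0 1]
T3·…·T1 = [-199/221 -220/221 0; 241/221 21/221 0; 0 0 1]
det M = 1; M⁻¹ = [21/221 220/221 0; -241/221 -199/221 0; 0 0 1]
M⁻¹ · (97/221, 1739/884)ᵀ = (2, -9/4)ᵀ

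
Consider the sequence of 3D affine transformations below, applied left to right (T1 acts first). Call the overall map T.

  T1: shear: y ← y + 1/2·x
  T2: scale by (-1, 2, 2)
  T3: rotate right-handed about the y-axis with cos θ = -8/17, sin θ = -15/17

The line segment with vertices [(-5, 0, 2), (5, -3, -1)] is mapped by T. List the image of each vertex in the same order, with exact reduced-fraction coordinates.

image vertices: (-100/17, -5, 43/17), (70/17, -1, -59/17)

T1 shear: y ← y + 1/2·x: (-5, 0, 2) → (-5, -5/2, 2); (5, -3, -1) → (5, -1/2, -1)
T2 scale by (-1, 2, 2): (-5, -5/2, 2) → (5, -5, 4); (5, -1/2, -1) → (-5, -1, -2)
T3 rotate right-handed about the y-axis with cos θ = -8/17, sin θ = -15/17: (5, -5, 4) → (-100/17, -5, 43/17); (-5, -1, -2) → (70/17, -1, -59/17)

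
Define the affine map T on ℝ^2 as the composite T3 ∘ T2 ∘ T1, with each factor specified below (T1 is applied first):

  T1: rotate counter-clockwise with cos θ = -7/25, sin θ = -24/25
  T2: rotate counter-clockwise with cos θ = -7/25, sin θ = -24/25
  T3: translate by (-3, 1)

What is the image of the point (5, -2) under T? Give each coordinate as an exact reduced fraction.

T(p) = (-3838/625, 3359/625)

T1 rotate counter-clockwise with cos θ = -7/25, sin θ = -24/25: (5, -2) → (-83/25, -106/25)
T2 rotate counter-clockwise with cos θ = -7/25, sin θ = -24/25: (-83/25, -106/25) → (-1963/625, 2734/625)
T3 translate by (-3, 1): (-1963/625, 2734/625) → (-3838/625, 3359/625)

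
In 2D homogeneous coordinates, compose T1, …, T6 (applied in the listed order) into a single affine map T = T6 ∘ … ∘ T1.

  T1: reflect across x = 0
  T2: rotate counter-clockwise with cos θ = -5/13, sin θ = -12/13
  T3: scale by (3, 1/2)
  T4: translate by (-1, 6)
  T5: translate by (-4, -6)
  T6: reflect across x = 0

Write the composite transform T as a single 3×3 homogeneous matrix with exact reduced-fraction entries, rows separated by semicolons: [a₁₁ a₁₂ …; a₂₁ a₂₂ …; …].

T = [-15/13 -36/13 5; 6/13 -5/26 0; 0 0 1]

T1 = [-1 0 0; 0 1 0; 0 0 1]
T2·T1 = [5/13 12/13 0; 12/13 -5/13 0; 0 0 1]
T3·…·T1 = [15/13 36/13 0; 6/13 -5/26 0; 0 0 1]
T4·…·T1 = [15/13 36/13 -1; 6/13 -5/26 6; 0 0 1]
T5·…·T1 = [15/13 36/13 -5; 6/13 -5/26 0; 0 0 1]
T6·…·T1 = [-15/13 -36/13 5; 6/13 -5/26 0; 0 0 1]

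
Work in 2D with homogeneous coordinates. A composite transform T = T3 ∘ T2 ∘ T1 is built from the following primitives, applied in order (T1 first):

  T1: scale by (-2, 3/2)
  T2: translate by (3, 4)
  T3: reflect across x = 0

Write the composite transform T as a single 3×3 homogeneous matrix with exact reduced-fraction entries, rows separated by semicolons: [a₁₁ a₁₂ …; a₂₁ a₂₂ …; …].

T = [2 0 -3; 0 3/2 4; 0 0 1]

T1 = [-2 0 0; 0 3/2 0; 0 0 1]
T2·T1 = [-2 0 3; 0 3/2 4; 0 0 1]
T3·…·T1 = [2 0 -3; 0 3/2 4; 0 0 1]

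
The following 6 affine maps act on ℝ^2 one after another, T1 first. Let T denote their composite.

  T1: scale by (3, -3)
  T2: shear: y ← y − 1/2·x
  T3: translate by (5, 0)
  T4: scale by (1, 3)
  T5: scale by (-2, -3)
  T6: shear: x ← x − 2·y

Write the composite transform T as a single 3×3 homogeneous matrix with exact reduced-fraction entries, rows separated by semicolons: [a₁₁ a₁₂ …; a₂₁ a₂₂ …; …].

T1 = [3 0 0; 0 -3 0; 0 0 1]
T2·T1 = [3 0 0; -3/2 -3 0; 0 0 1]
T3·…·T1 = [3 0 5; -3/2 -3 0; 0 0 1]
T4·…·T1 = [3 0 5; -9/2 -9 0; 0 0 1]
T5·…·T1 = [-6 0 -10; 27/2 27 0; 0 0 1]
T6·…·T1 = [-33 -54 -10; 27/2 27 0; 0 0 1]

T = [-33 -54 -10; 27/2 27 0; 0 0 1]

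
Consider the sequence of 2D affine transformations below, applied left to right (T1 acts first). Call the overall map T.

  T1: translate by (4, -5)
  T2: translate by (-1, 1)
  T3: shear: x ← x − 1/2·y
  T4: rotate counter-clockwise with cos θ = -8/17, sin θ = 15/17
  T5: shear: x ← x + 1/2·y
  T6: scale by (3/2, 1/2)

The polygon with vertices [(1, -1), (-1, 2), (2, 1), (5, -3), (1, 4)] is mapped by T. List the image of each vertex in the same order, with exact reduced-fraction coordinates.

T1 translate by (4, -5): (1, -1) → (5, -6); (-1, 2) → (3, -3); (2, 1) → (6, -4); (5, -3) → (9, -8); (1, 4) → (5, -1)
T2 translate by (-1, 1): (5, -6) → (4, -5); (3, -3) → (2, -2); (6, -4) → (5, -3); (9, -8) → (8, -7); (5, -1) → (4, 0)
T3 shear: x ← x − 1/2·y: (4, -5) → (13/2, -5); (2, -2) → (3, -2); (5, -3) → (13/2, -3); (8, -7) → (23/2, -7); (4, 0) → (4, 0)
T4 rotate counter-clockwise with cos θ = -8/17, sin θ = 15/17: (13/2, -5) → (23/17, 275/34); (3, -2) → (6/17, 61/17); (13/2, -3) → (-7/17, 243/34); (23/2, -7) → (13/17, 457/34); (4, 0) → (-32/17, 60/17)
T5 shear: x ← x + 1/2·y: (23/17, 275/34) → (367/68, 275/34); (6/17, 61/17) → (73/34, 61/17); (-7/17, 243/34) → (215/68, 243/34); (13/17, 457/34) → (509/68, 457/34); (-32/17, 60/17) → (-2/17, 60/17)
T6 scale by (3/2, 1/2): (367/68, 275/34) → (1101/136, 275/68); (73/34, 61/17) → (219/68, 61/34); (215/68, 243/34) → (645/136, 243/68); (509/68, 457/34) → (1527/136, 457/68); (-2/17, 60/17) → (-3/17, 30/17)

image vertices: (1101/136, 275/68), (219/68, 61/34), (645/136, 243/68), (1527/136, 457/68), (-3/17, 30/17)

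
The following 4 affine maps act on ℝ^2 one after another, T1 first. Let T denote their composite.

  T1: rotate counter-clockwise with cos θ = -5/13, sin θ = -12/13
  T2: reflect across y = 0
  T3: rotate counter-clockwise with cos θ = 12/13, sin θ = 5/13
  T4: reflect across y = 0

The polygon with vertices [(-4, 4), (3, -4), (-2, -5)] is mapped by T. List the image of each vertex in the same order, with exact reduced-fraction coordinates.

image vertices: (956/169, -4/169), (-836/169, 123/169), (-355/169, 838/169)

T1 rotate counter-clockwise with cos θ = -5/13, sin θ = -12/13: (-4, 4) → (68/13, 28/13); (3, -4) → (-63/13, -16/13); (-2, -5) → (-50/13, 49/13)
T2 reflect across y = 0: (68/13, 28/13) → (68/13, -28/13); (-63/13, -16/13) → (-63/13, 16/13); (-50/13, 49/13) → (-50/13, -49/13)
T3 rotate counter-clockwise with cos θ = 12/13, sin θ = 5/13: (68/13, -28/13) → (956/169, 4/169); (-63/13, 16/13) → (-836/169, -123/169); (-50/13, -49/13) → (-355/169, -838/169)
T4 reflect across y = 0: (956/169, 4/169) → (956/169, -4/169); (-836/169, -123/169) → (-836/169, 123/169); (-355/169, -838/169) → (-355/169, 838/169)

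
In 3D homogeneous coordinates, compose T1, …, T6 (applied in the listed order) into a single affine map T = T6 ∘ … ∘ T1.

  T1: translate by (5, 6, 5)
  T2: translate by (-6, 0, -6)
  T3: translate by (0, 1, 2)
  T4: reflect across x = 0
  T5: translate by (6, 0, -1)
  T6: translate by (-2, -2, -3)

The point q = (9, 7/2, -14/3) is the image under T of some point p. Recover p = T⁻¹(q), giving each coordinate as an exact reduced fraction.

T1 = [1 0 0 5; 0 1 0 6; 0 0 1 5; 0 0 0 1]
T2·T1 = [1 0 0 -1; 0 1 0 6; 0 0 1 -1; 0 0 0 1]
T3·…·T1 = [1 0 0 -1; 0 1 0 7; 0 0 1 1; 0 0 0 1]
T4·…·T1 = [-1 0 0 1; 0 1 0 7; 0 0 1 1; 0 0 0 1]
T5·…·T1 = [-1 0 0 7; 0 1 0 7; 0 0 1 0; 0 0 0 1]
T6·…·T1 = [-1 0 0 5; 0 1 0 5; 0 0 1 -3; 0 0 0 1]
det M = -1; M⁻¹ = [-1 0 0 5; 0 1 0 -5; 0 0 1 3; 0 0 0 1]
M⁻¹ · (9, 7/2, -14/3)ᵀ = (-4, -3/2, -5/3)ᵀ

p = (-4, -3/2, -5/3)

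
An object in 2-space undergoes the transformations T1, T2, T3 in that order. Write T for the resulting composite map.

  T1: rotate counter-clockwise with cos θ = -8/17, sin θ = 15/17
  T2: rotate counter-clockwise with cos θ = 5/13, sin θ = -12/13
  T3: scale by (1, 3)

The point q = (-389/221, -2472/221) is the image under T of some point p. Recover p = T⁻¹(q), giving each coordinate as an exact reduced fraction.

p = (-4, -1)

T1 = [-8/17 -15/17 0; 15/17 -8/17 0; 0 0 1]
T2·T1 = [140/221 -171/221 0; 171/221 140/221 0; 0 0 1]
T3·…·T1 = [140/221 -171/221 0; 513/221 420/221 0; 0 0 1]
det M = 3; M⁻¹ = [140/221 57/221 0; -171/221 140/663 0; 0 0 1]
M⁻¹ · (-389/221, -2472/221)ᵀ = (-4, -1)ᵀ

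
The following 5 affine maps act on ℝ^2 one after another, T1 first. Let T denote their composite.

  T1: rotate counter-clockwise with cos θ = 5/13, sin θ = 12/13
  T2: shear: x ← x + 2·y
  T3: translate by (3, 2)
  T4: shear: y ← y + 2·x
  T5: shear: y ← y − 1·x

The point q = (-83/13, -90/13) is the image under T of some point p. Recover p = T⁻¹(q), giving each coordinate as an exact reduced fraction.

p = (-4, 3)

T1 = [5/13 -12/13 0; 12/13 5/13 0; 0 0 1]
T2·T1 = [29/13 -2/13 0; 12/13 5/13 0; 0 0 1]
T3·…·T1 = [29/13 -2/13 3; 12/13 5/13 2; 0 0 1]
T4·…·T1 = [29/13 -2/13 3; 70/13 1/13 8; 0 0 1]
T5·…·T1 = [29/13 -2/13 3; 41/13 3/13 5; 0 0 1]
det M = 1; M⁻¹ = [3/13 2/13 -19/13; -41/13 29/13 -22/13; 0 0 1]
M⁻¹ · (-83/13, -90/13)ᵀ = (-4, 3)ᵀ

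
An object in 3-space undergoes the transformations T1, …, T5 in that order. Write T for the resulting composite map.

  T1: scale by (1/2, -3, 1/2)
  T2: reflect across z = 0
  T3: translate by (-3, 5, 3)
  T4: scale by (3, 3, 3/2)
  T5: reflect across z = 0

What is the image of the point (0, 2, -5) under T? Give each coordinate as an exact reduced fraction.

T(p) = (-9, -3, -33/4)

T1 scale by (1/2, -3, 1/2): (0, 2, -5) → (0, -6, -5/2)
T2 reflect across z = 0: (0, -6, -5/2) → (0, -6, 5/2)
T3 translate by (-3, 5, 3): (0, -6, 5/2) → (-3, -1, 11/2)
T4 scale by (3, 3, 3/2): (-3, -1, 11/2) → (-9, -3, 33/4)
T5 reflect across z = 0: (-9, -3, 33/4) → (-9, -3, -33/4)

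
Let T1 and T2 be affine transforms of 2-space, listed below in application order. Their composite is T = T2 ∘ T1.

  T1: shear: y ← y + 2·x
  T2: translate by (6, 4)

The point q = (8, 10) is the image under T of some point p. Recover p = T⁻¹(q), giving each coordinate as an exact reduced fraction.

p = (2, 2)

T1 = [1 0 0; 2 1 0; 0 0 1]
T2·T1 = [1 0 6; 2 1 4; 0 0 1]
det M = 1; M⁻¹ = [1 0 -6; -2 1 8; 0 0 1]
M⁻¹ · (8, 10)ᵀ = (2, 2)ᵀ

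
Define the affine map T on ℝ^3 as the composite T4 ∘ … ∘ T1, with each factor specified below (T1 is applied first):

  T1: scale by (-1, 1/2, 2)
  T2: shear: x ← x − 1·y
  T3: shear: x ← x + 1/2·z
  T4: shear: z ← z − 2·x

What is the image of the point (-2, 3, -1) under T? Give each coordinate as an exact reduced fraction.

T1 scale by (-1, 1/2, 2): (-2, 3, -1) → (2, 3/2, -2)
T2 shear: x ← x − 1·y: (2, 3/2, -2) → (1/2, 3/2, -2)
T3 shear: x ← x + 1/2·z: (1/2, 3/2, -2) → (-1/2, 3/2, -2)
T4 shear: z ← z − 2·x: (-1/2, 3/2, -2) → (-1/2, 3/2, -1)

T(p) = (-1/2, 3/2, -1)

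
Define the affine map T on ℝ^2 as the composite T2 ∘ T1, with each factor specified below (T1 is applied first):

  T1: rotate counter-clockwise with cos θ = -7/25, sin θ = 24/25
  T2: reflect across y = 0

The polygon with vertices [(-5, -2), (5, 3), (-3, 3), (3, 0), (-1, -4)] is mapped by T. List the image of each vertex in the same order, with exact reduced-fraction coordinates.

T1 rotate counter-clockwise with cos θ = -7/25, sin θ = 24/25: (-5, -2) → (83/25, -106/25); (5, 3) → (-107/25, 99/25); (-3, 3) → (-51/25, -93/25); (3, 0) → (-21/25, 72/25); (-1, -4) → (103/25, 4/25)
T2 reflect across y = 0: (83/25, -106/25) → (83/25, 106/25); (-107/25, 99/25) → (-107/25, -99/25); (-51/25, -93/25) → (-51/25, 93/25); (-21/25, 72/25) → (-21/25, -72/25); (103/25, 4/25) → (103/25, -4/25)

image vertices: (83/25, 106/25), (-107/25, -99/25), (-51/25, 93/25), (-21/25, -72/25), (103/25, -4/25)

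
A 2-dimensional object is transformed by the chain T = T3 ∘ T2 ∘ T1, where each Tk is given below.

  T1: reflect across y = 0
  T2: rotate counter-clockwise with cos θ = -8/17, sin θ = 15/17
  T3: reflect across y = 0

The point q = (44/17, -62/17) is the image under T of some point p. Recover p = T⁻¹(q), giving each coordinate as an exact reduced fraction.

p = (2, 4)

T1 = [1 0 0; 0 -1 0; 0 0 1]
T2·T1 = [-8/17 15/17 0; 15/17 8/17 0; 0 0 1]
T3·…·T1 = [-8/17 15/17 0; -15/17 -8/17 0; 0 0 1]
det M = 1; M⁻¹ = [-8/17 -15/17 0; 15/17 -8/17 0; 0 0 1]
M⁻¹ · (44/17, -62/17)ᵀ = (2, 4)ᵀ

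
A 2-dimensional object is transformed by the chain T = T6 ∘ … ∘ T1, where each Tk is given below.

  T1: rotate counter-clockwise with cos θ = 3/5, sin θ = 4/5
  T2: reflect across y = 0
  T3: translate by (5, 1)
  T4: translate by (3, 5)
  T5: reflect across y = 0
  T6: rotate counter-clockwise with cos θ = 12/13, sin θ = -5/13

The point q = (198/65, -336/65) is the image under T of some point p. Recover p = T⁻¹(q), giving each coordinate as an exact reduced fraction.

T1 = [3/5 -4/5 0; 4/5 3/5 0; 0 0 1]
T2·T1 = [3/5 -4/5 0; -4/5 -3/5 0; 0 0 1]
T3·…·T1 = [3/5 -4/5 5; -4/5 -3/5 1; 0 0 1]
T4·…·T1 = [3/5 -4/5 8; -4/5 -3/5 6; 0 0 1]
T5·…·T1 = [3/5 -4/5 8; 4/5 3/5 -6; 0 0 1]
T6·…·T1 = [56/65 -33/65 66/13; 33/65 56/65 -112/13; 0 0 1]
det M = 1; M⁻¹ = [56/65 33/65 0; -33/65 56/65 10; 0 0 1]
M⁻¹ · (198/65, -336/65)ᵀ = (0, 4)ᵀ

p = (0, 4)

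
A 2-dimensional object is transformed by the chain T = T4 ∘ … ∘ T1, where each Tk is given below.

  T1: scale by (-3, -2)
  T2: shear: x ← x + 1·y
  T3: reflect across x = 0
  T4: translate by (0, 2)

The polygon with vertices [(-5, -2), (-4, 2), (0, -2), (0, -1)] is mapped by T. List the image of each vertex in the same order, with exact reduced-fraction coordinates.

image vertices: (-19, 6), (-8, -2), (-4, 6), (-2, 4)

T1 scale by (-3, -2): (-5, -2) → (15, 4); (-4, 2) → (12, -4); (0, -2) → (0, 4); (0, -1) → (0, 2)
T2 shear: x ← x + 1·y: (15, 4) → (19, 4); (12, -4) → (8, -4); (0, 4) → (4, 4); (0, 2) → (2, 2)
T3 reflect across x = 0: (19, 4) → (-19, 4); (8, -4) → (-8, -4); (4, 4) → (-4, 4); (2, 2) → (-2, 2)
T4 translate by (0, 2): (-19, 4) → (-19, 6); (-8, -4) → (-8, -2); (-4, 4) → (-4, 6); (-2, 2) → (-2, 4)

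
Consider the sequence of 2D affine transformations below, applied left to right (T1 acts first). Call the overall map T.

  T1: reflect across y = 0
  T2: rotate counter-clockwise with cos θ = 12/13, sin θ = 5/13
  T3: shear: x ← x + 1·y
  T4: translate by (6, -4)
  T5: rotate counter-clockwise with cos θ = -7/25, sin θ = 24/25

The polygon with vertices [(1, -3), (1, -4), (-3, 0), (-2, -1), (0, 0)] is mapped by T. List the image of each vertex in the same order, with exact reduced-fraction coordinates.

image vertices: (-548/325, 2861/325), (-177/65, 589/65), (1419/325, 1117/325), (843/325, 1574/325), (54/25, 172/25)

T1 reflect across y = 0: (1, -3) → (1, 3); (1, -4) → (1, 4); (-3, 0) → (-3, 0); (-2, -1) → (-2, 1); (0, 0) → (0, 0)
T2 rotate counter-clockwise with cos θ = 12/13, sin θ = 5/13: (1, 3) → (-3/13, 41/13); (1, 4) → (-8/13, 53/13); (-3, 0) → (-36/13, -15/13); (-2, 1) → (-29/13, 2/13); (0, 0) → (0, 0)
T3 shear: x ← x + 1·y: (-3/13, 41/13) → (38/13, 41/13); (-8/13, 53/13) → (45/13, 53/13); (-36/13, -15/13) → (-51/13, -15/13); (-29/13, 2/13) → (-27/13, 2/13); (0, 0) → (0, 0)
T4 translate by (6, -4): (38/13, 41/13) → (116/13, -11/13); (45/13, 53/13) → (123/13, 1/13); (-51/13, -15/13) → (27/13, -67/13); (-27/13, 2/13) → (51/13, -50/13); (0, 0) → (6, -4)
T5 rotate counter-clockwise with cos θ = -7/25, sin θ = 24/25: (116/13, -11/13) → (-548/325, 2861/325); (123/13, 1/13) → (-177/65, 589/65); (27/13, -67/13) → (1419/325, 1117/325); (51/13, -50/13) → (843/325, 1574/325); (6, -4) → (54/25, 172/25)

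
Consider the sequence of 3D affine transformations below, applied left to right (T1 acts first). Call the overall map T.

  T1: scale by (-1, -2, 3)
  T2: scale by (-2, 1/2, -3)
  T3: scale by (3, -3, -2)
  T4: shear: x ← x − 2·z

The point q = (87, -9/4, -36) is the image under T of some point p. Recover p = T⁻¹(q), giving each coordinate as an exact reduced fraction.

p = (5/2, -3/4, -2)

T1 = [-1 0 0 0; 0 -2 0 0; 0 0 3 0; 0 0 0 1]
T2·T1 = [2 0 0 0; 0 -1 0 0; 0 0 -9 0; 0 0 0 1]
T3·…·T1 = [6 0 0 0; 0 3 0 0; 0 0 18 0; 0 0 0 1]
T4·…·T1 = [6 0 -36 0; 0 3 0 0; 0 0 18 0; 0 0 0 1]
det M = 324; M⁻¹ = [1/6 0 1/3 0; 0 1/3 0 0; 0 0 1/18 0; 0 0 0 1]
M⁻¹ · (87, -9/4, -36)ᵀ = (5/2, -3/4, -2)ᵀ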